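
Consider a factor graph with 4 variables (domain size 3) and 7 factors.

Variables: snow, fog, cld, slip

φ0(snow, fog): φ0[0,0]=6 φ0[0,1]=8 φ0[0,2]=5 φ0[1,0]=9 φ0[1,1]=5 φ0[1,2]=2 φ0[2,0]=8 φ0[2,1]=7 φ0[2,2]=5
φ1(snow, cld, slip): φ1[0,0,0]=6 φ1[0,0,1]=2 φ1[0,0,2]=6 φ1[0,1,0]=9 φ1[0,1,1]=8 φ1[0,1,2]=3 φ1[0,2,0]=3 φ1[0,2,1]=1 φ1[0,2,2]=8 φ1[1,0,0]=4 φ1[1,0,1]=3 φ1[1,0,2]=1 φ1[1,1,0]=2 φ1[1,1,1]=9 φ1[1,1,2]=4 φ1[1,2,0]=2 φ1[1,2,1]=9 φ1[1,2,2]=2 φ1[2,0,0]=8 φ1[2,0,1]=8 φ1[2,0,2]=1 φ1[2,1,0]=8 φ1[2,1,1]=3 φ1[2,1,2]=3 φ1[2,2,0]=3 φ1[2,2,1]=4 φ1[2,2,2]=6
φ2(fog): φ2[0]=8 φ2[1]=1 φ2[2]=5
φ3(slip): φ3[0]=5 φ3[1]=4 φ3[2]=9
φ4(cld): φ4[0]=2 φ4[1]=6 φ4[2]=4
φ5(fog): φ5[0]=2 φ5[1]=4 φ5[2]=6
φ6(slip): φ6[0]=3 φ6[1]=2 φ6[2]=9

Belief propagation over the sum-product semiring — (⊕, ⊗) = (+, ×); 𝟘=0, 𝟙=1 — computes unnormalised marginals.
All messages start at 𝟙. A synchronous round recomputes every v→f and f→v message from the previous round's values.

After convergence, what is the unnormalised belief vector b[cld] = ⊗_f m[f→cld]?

b[cld] = [565252, 2020332, 1705168]

init: all messages = 𝟙 over 3 values
r1 m[φ0→snow] = [19, 16, 20]
r1 m[φ0→fog] = [23, 20, 12]
r1 m[φ1→snow] = [46, 36, 44]
r1 m[φ1→cld] = [39, 49, 38]
r1 m[φ1→slip] = [45, 47, 34]
r1 m[φ2→fog] = [8, 1, 5]
r1 m[φ3→slip] = [5, 4, 9]
r1 m[φ4→cld] = [2, 6, 4]
r1 m[φ5→fog] = [2, 4, 6]
r1 m[φ6→slip] = [3, 2, 9]
r1 m[snow→φ0] = [1, 1, 1]
r1 m[snow→φ1] = [1, 1, 1]
r1 m[fog→φ0] = [1, 1, 1]
r1 m[fog→φ2] = [1, 1, 1]
r1 m[fog→φ5] = [1, 1, 1]
r1 m[cld→φ1] = [1, 1, 1]
r1 m[cld→φ4] = [1, 1, 1]
r1 m[slip→φ1] = [1, 1, 1]
r1 m[slip→φ3] = [1, 1, 1]
r1 m[slip→φ6] = [1, 1, 1]
r2 m[φ0→snow] = [19, 16, 20]
r2 m[φ0→fog] = [23, 20, 12]
r2 m[φ1→snow] = [46, 36, 44]
r2 m[φ1→cld] = [39, 49, 38]
r2 m[φ1→slip] = [45, 47, 34]
r2 m[φ2→fog] = [8, 1, 5]
r2 m[φ3→slip] = [5, 4, 9]
r2 m[φ4→cld] = [2, 6, 4]
r2 m[φ5→fog] = [2, 4, 6]
r2 m[φ6→slip] = [3, 2, 9]
r2 m[snow→φ0] = [46, 36, 44]
r2 m[snow→φ1] = [19, 16, 20]
r2 m[fog→φ0] = [16, 4, 30]
r2 m[fog→φ2] = [46, 80, 72]
r2 m[fog→φ5] = [184, 20, 60]
r2 m[cld→φ1] = [2, 6, 4]
r2 m[cld→φ4] = [39, 49, 38]
r2 m[slip→φ1] = [15, 8, 81]
r2 m[slip→φ3] = [135, 94, 306]
r2 m[slip→φ6] = [225, 188, 306]
r3 m[φ0→snow] = [278, 224, 306]
r3 m[φ0→fog] = [952, 856, 522]
r3 m[φ1→snow] = [6640, 3942, 5104]
r3 m[φ1→cld] = [19188, 22954, 28803]
r3 m[φ1→slip] = [3450, 3600, 2602]
r3 m[φ2→fog] = [8, 1, 5]
r3 m[φ3→slip] = [5, 4, 9]
r3 m[φ4→cld] = [2, 6, 4]
r3 m[φ5→fog] = [2, 4, 6]
r3 m[φ6→slip] = [3, 2, 9]
r3 m[snow→φ0] = [46, 36, 44]
r3 m[snow→φ1] = [19, 16, 20]
r3 m[fog→φ0] = [16, 4, 30]
r3 m[fog→φ2] = [46, 80, 72]
r3 m[fog→φ5] = [184, 20, 60]
r3 m[cld→φ1] = [2, 6, 4]
r3 m[cld→φ4] = [39, 49, 38]
r3 m[slip→φ1] = [15, 8, 81]
r3 m[slip→φ3] = [135, 94, 306]
r3 m[slip→φ6] = [225, 188, 306]
r4 m[φ0→snow] = [278, 224, 306]
r4 m[φ0→fog] = [952, 856, 522]
r4 m[φ1→snow] = [6640, 3942, 5104]
r4 m[φ1→cld] = [19188, 22954, 28803]
r4 m[φ1→slip] = [3450, 3600, 2602]
r4 m[φ2→fog] = [8, 1, 5]
r4 m[φ3→slip] = [5, 4, 9]
r4 m[φ4→cld] = [2, 6, 4]
r4 m[φ5→fog] = [2, 4, 6]
r4 m[φ6→slip] = [3, 2, 9]
r4 m[snow→φ0] = [6640, 3942, 5104]
r4 m[snow→φ1] = [278, 224, 306]
r4 m[fog→φ0] = [16, 4, 30]
r4 m[fog→φ2] = [1904, 3424, 3132]
r4 m[fog→φ5] = [7616, 856, 2610]
r4 m[cld→φ1] = [2, 6, 4]
r4 m[cld→φ4] = [19188, 22954, 28803]
r4 m[slip→φ1] = [15, 8, 81]
r4 m[slip→φ3] = [10350, 7200, 23418]
r4 m[slip→φ6] = [17250, 14400, 23418]
r5 m[φ0→snow] = [278, 224, 306]
r5 m[φ0→fog] = [116150, 108558, 66604]
r5 m[φ1→snow] = [6640, 3942, 5104]
r5 m[φ1→cld] = [282626, 336722, 426292]
r5 m[φ1→slip] = [51212, 52372, 38316]
r5 m[φ2→fog] = [8, 1, 5]
r5 m[φ3→slip] = [5, 4, 9]
r5 m[φ4→cld] = [2, 6, 4]
r5 m[φ5→fog] = [2, 4, 6]
r5 m[φ6→slip] = [3, 2, 9]
r5 m[snow→φ0] = [6640, 3942, 5104]
r5 m[snow→φ1] = [278, 224, 306]
r5 m[fog→φ0] = [16, 4, 30]
r5 m[fog→φ2] = [1904, 3424, 3132]
r5 m[fog→φ5] = [7616, 856, 2610]
r5 m[cld→φ1] = [2, 6, 4]
r5 m[cld→φ4] = [19188, 22954, 28803]
r5 m[slip→φ1] = [15, 8, 81]
r5 m[slip→φ3] = [10350, 7200, 23418]
r5 m[slip→φ6] = [17250, 14400, 23418]
r6 m[φ0→snow] = [278, 224, 306]
r6 m[φ0→fog] = [116150, 108558, 66604]
r6 m[φ1→snow] = [6640, 3942, 5104]
r6 m[φ1→cld] = [282626, 336722, 426292]
r6 m[φ1→slip] = [51212, 52372, 38316]
r6 m[φ2→fog] = [8, 1, 5]
r6 m[φ3→slip] = [5, 4, 9]
r6 m[φ4→cld] = [2, 6, 4]
r6 m[φ5→fog] = [2, 4, 6]
r6 m[φ6→slip] = [3, 2, 9]
r6 m[snow→φ0] = [6640, 3942, 5104]
r6 m[snow→φ1] = [278, 224, 306]
r6 m[fog→φ0] = [16, 4, 30]
r6 m[fog→φ2] = [232300, 434232, 399624]
r6 m[fog→φ5] = [929200, 108558, 333020]
r6 m[cld→φ1] = [2, 6, 4]
r6 m[cld→φ4] = [282626, 336722, 426292]
r6 m[slip→φ1] = [15, 8, 81]
r6 m[slip→φ3] = [153636, 104744, 344844]
r6 m[slip→φ6] = [256060, 209488, 344844]
r7 m[φ0→snow] = [278, 224, 306]
r7 m[φ0→fog] = [116150, 108558, 66604]
r7 m[φ1→snow] = [6640, 3942, 5104]
r7 m[φ1→cld] = [282626, 336722, 426292]
r7 m[φ1→slip] = [51212, 52372, 38316]
r7 m[φ2→fog] = [8, 1, 5]
r7 m[φ3→slip] = [5, 4, 9]
r7 m[φ4→cld] = [2, 6, 4]
r7 m[φ5→fog] = [2, 4, 6]
r7 m[φ6→slip] = [3, 2, 9]
r7 m[snow→φ0] = [6640, 3942, 5104]
r7 m[snow→φ1] = [278, 224, 306]
r7 m[fog→φ0] = [16, 4, 30]
r7 m[fog→φ2] = [232300, 434232, 399624]
r7 m[fog→φ5] = [929200, 108558, 333020]
r7 m[cld→φ1] = [2, 6, 4]
r7 m[cld→φ4] = [282626, 336722, 426292]
r7 m[slip→φ1] = [15, 8, 81]
r7 m[slip→φ3] = [153636, 104744, 344844]
r7 m[slip→φ6] = [256060, 209488, 344844]
fixed point reached at round 7
b[cld] = ⊗ incoming = [565252, 2020332, 1705168]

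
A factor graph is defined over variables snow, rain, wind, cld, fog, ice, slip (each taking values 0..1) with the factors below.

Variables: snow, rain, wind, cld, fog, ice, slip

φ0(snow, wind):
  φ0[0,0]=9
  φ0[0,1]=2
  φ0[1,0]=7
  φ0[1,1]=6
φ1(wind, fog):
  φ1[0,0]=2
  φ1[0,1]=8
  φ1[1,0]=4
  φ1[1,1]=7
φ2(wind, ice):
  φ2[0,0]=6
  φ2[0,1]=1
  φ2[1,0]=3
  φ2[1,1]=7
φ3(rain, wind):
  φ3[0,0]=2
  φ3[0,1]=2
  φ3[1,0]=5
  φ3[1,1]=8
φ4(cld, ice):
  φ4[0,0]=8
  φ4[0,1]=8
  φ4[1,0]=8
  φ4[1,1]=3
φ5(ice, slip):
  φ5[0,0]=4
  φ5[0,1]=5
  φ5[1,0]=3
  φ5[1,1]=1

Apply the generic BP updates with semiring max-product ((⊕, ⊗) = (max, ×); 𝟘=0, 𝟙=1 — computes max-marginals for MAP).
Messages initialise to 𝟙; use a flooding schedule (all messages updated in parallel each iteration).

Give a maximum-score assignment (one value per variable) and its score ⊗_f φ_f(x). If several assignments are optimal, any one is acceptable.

assignment: (snow=0, rain=1, wind=0, cld=0, fog=1, ice=0, slip=1); score = 86400

init: all messages = 𝟙 over 2 values
r1 m[φ0→snow] = [9, 7]
r1 m[φ0→wind] = [9, 6]
r1 m[φ1→wind] = [8, 7]
r1 m[φ1→fog] = [4, 8]
r1 m[φ2→wind] = [6, 7]
r1 m[φ2→ice] = [6, 7]
r1 m[φ3→rain] = [2, 8]
r1 m[φ3→wind] = [5, 8]
r1 m[φ4→cld] = [8, 8]
r1 m[φ4→ice] = [8, 8]
r1 m[φ5→ice] = [5, 3]
r1 m[φ5→slip] = [4, 5]
r1 m[snow→φ0] = [1, 1]
r1 m[rain→φ3] = [1, 1]
r1 m[wind→φ0] = [1, 1]
r1 m[wind→φ1] = [1, 1]
r1 m[wind→φ2] = [1, 1]
r1 m[wind→φ3] = [1, 1]
r1 m[cld→φ4] = [1, 1]
r1 m[fog→φ1] = [1, 1]
r1 m[ice→φ2] = [1, 1]
r1 m[ice→φ4] = [1, 1]
r1 m[ice→φ5] = [1, 1]
r1 m[slip→φ5] = [1, 1]
r2 m[φ0→snow] = [9, 7]
r2 m[φ0→wind] = [9, 6]
r2 m[φ1→wind] = [8, 7]
r2 m[φ1→fog] = [4, 8]
r2 m[φ2→wind] = [6, 7]
r2 m[φ2→ice] = [6, 7]
r2 m[φ3→rain] = [2, 8]
r2 m[φ3→wind] = [5, 8]
r2 m[φ4→cld] = [8, 8]
r2 m[φ4→ice] = [8, 8]
r2 m[φ5→ice] = [5, 3]
r2 m[φ5→slip] = [4, 5]
r2 m[snow→φ0] = [1, 1]
r2 m[rain→φ3] = [1, 1]
r2 m[wind→φ0] = [240, 392]
r2 m[wind→φ1] = [270, 336]
r2 m[wind→φ2] = [360, 336]
r2 m[wind→φ3] = [432, 294]
r2 m[cld→φ4] = [1, 1]
r2 m[fog→φ1] = [1, 1]
r2 m[ice→φ2] = [40, 24]
r2 m[ice→φ4] = [30, 21]
r2 m[ice→φ5] = [48, 56]
r2 m[slip→φ5] = [1, 1]
r3 m[φ0→snow] = [2160, 2352]
r3 m[φ0→wind] = [9, 6]
r3 m[φ1→wind] = [8, 7]
r3 m[φ1→fog] = [1344, 2352]
r3 m[φ2→wind] = [240, 168]
r3 m[φ2→ice] = [2160, 2352]
r3 m[φ3→rain] = [864, 2352]
r3 m[φ3→wind] = [5, 8]
r3 m[φ4→cld] = [240, 240]
r3 m[φ4→ice] = [8, 8]
r3 m[φ5→ice] = [5, 3]
r3 m[φ5→slip] = [192, 240]
r3 m[snow→φ0] = [1, 1]
r3 m[rain→φ3] = [1, 1]
r3 m[wind→φ0] = [240, 392]
r3 m[wind→φ1] = [270, 336]
r3 m[wind→φ2] = [360, 336]
r3 m[wind→φ3] = [432, 294]
r3 m[cld→φ4] = [1, 1]
r3 m[fog→φ1] = [1, 1]
r3 m[ice→φ2] = [40, 24]
r3 m[ice→φ4] = [30, 21]
r3 m[ice→φ5] = [48, 56]
r3 m[slip→φ5] = [1, 1]
r4 m[φ0→snow] = [2160, 2352]
r4 m[φ0→wind] = [9, 6]
r4 m[φ1→wind] = [8, 7]
r4 m[φ1→fog] = [1344, 2352]
r4 m[φ2→wind] = [240, 168]
r4 m[φ2→ice] = [2160, 2352]
r4 m[φ3→rain] = [864, 2352]
r4 m[φ3→wind] = [5, 8]
r4 m[φ4→cld] = [240, 240]
r4 m[φ4→ice] = [8, 8]
r4 m[φ5→ice] = [5, 3]
r4 m[φ5→slip] = [192, 240]
r4 m[snow→φ0] = [1, 1]
r4 m[rain→φ3] = [1, 1]
r4 m[wind→φ0] = [9600, 9408]
r4 m[wind→φ1] = [10800, 8064]
r4 m[wind→φ2] = [360, 336]
r4 m[wind→φ3] = [17280, 7056]
r4 m[cld→φ4] = [1, 1]
r4 m[fog→φ1] = [1, 1]
r4 m[ice→φ2] = [40, 24]
r4 m[ice→φ4] = [10800, 7056]
r4 m[ice→φ5] = [17280, 18816]
r4 m[slip→φ5] = [1, 1]
r5 m[φ0→snow] = [86400, 67200]
r5 m[φ0→wind] = [9, 6]
r5 m[φ1→wind] = [8, 7]
r5 m[φ1→fog] = [32256, 86400]
r5 m[φ2→wind] = [240, 168]
r5 m[φ2→ice] = [2160, 2352]
r5 m[φ3→rain] = [34560, 86400]
r5 m[φ3→wind] = [5, 8]
r5 m[φ4→cld] = [86400, 86400]
r5 m[φ4→ice] = [8, 8]
r5 m[φ5→ice] = [5, 3]
r5 m[φ5→slip] = [69120, 86400]
r5 m[snow→φ0] = [1, 1]
r5 m[rain→φ3] = [1, 1]
r5 m[wind→φ0] = [9600, 9408]
r5 m[wind→φ1] = [10800, 8064]
r5 m[wind→φ2] = [360, 336]
r5 m[wind→φ3] = [17280, 7056]
r5 m[cld→φ4] = [1, 1]
r5 m[fog→φ1] = [1, 1]
r5 m[ice→φ2] = [40, 24]
r5 m[ice→φ4] = [10800, 7056]
r5 m[ice→φ5] = [17280, 18816]
r5 m[slip→φ5] = [1, 1]
r6 m[φ0→snow] = [86400, 67200]
r6 m[φ0→wind] = [9, 6]
r6 m[φ1→wind] = [8, 7]
r6 m[φ1→fog] = [32256, 86400]
r6 m[φ2→wind] = [240, 168]
r6 m[φ2→ice] = [2160, 2352]
r6 m[φ3→rain] = [34560, 86400]
r6 m[φ3→wind] = [5, 8]
r6 m[φ4→cld] = [86400, 86400]
r6 m[φ4→ice] = [8, 8]
r6 m[φ5→ice] = [5, 3]
r6 m[φ5→slip] = [69120, 86400]
r6 m[snow→φ0] = [1, 1]
r6 m[rain→φ3] = [1, 1]
r6 m[wind→φ0] = [9600, 9408]
r6 m[wind→φ1] = [10800, 8064]
r6 m[wind→φ2] = [360, 336]
r6 m[wind→φ3] = [17280, 7056]
r6 m[cld→φ4] = [1, 1]
r6 m[fog→φ1] = [1, 1]
r6 m[ice→φ2] = [40, 24]
r6 m[ice→φ4] = [10800, 7056]
r6 m[ice→φ5] = [17280, 18816]
r6 m[slip→φ5] = [1, 1]
fixed point reached at round 6
traceback from snow: (snow=0, rain=1, wind=0, cld=0, fog=1, ice=0, slip=1), score=86400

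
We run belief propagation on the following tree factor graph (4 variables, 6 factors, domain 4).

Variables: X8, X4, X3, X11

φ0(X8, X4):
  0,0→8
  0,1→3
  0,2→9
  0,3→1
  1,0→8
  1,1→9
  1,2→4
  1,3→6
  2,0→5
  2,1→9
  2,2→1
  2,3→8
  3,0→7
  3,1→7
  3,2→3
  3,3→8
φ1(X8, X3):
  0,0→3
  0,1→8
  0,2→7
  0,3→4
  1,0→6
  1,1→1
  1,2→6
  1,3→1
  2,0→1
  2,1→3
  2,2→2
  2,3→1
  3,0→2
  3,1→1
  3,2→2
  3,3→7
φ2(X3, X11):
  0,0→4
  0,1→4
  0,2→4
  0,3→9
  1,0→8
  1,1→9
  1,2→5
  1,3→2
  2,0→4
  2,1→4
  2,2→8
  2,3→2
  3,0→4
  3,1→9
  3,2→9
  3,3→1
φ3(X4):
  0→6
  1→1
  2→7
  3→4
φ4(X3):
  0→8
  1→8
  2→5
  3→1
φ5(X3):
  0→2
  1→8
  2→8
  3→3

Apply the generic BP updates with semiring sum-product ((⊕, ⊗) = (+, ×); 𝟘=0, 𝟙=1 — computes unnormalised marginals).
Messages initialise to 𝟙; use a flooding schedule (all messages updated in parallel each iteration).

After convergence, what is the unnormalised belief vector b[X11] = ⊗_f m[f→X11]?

b[X11] = [1104604, 1214095, 1152911, 514871]

init: all messages = 𝟙 over 4 values
r1 m[φ0→X8] = [21, 27, 23, 25]
r1 m[φ0→X4] = [28, 28, 17, 23]
r1 m[φ1→X8] = [22, 14, 7, 12]
r1 m[φ1→X3] = [12, 13, 17, 13]
r1 m[φ2→X3] = [21, 24, 18, 23]
r1 m[φ2→X11] = [20, 26, 26, 14]
r1 m[φ3→X4] = [6, 1, 7, 4]
r1 m[φ4→X3] = [8, 8, 5, 1]
r1 m[φ5→X3] = [2, 8, 8, 3]
r1 m[X8→φ0] = [1, 1, 1, 1]
r1 m[X8→φ1] = [1, 1, 1, 1]
r1 m[X4→φ0] = [1, 1, 1, 1]
r1 m[X4→φ3] = [1, 1, 1, 1]
r1 m[X3→φ1] = [1, 1, 1, 1]
r1 m[X3→φ2] = [1, 1, 1, 1]
r1 m[X3→φ4] = [1, 1, 1, 1]
r1 m[X3→φ5] = [1, 1, 1, 1]
r1 m[X11→φ2] = [1, 1, 1, 1]
r2 m[φ0→X8] = [21, 27, 23, 25]
r2 m[φ0→X4] = [28, 28, 17, 23]
r2 m[φ1→X8] = [22, 14, 7, 12]
r2 m[φ1→X3] = [12, 13, 17, 13]
r2 m[φ2→X3] = [21, 24, 18, 23]
r2 m[φ2→X11] = [20, 26, 26, 14]
r2 m[φ3→X4] = [6, 1, 7, 4]
r2 m[φ4→X3] = [8, 8, 5, 1]
r2 m[φ5→X3] = [2, 8, 8, 3]
r2 m[X8→φ0] = [22, 14, 7, 12]
r2 m[X8→φ1] = [21, 27, 23, 25]
r2 m[X4→φ0] = [6, 1, 7, 4]
r2 m[X4→φ3] = [28, 28, 17, 23]
r2 m[X3→φ1] = [336, 1536, 720, 69]
r2 m[X3→φ2] = [192, 832, 680, 39]
r2 m[X3→φ4] = [504, 2496, 2448, 897]
r2 m[X3→φ5] = [2016, 2496, 1530, 299]
r2 m[X11→φ2] = [1, 1, 1, 1]
r3 m[φ0→X8] = [118, 109, 78, 102]
r3 m[φ0→X4] = [407, 339, 297, 258]
r3 m[φ1→X8] = [18612, 7941, 6453, 4131]
r3 m[φ1→X3] = [298, 289, 405, 309]
r3 m[φ2→X3] = [21, 24, 18, 23]
r3 m[φ2→X11] = [10300, 11327, 10719, 4791]
r3 m[φ3→X4] = [6, 1, 7, 4]
r3 m[φ4→X3] = [8, 8, 5, 1]
r3 m[φ5→X3] = [2, 8, 8, 3]
r3 m[X8→φ0] = [22, 14, 7, 12]
r3 m[X8→φ1] = [21, 27, 23, 25]
r3 m[X4→φ0] = [6, 1, 7, 4]
r3 m[X4→φ3] = [28, 28, 17, 23]
r3 m[X3→φ1] = [336, 1536, 720, 69]
r3 m[X3→φ2] = [192, 832, 680, 39]
r3 m[X3→φ4] = [504, 2496, 2448, 897]
r3 m[X3→φ5] = [2016, 2496, 1530, 299]
r3 m[X11→φ2] = [1, 1, 1, 1]
r4 m[φ0→X8] = [118, 109, 78, 102]
r4 m[φ0→X4] = [407, 339, 297, 258]
r4 m[φ1→X8] = [18612, 7941, 6453, 4131]
r4 m[φ1→X3] = [298, 289, 405, 309]
r4 m[φ2→X3] = [21, 24, 18, 23]
r4 m[φ2→X11] = [10300, 11327, 10719, 4791]
r4 m[φ3→X4] = [6, 1, 7, 4]
r4 m[φ4→X3] = [8, 8, 5, 1]
r4 m[φ5→X3] = [2, 8, 8, 3]
r4 m[X8→φ0] = [18612, 7941, 6453, 4131]
r4 m[X8→φ1] = [118, 109, 78, 102]
r4 m[X4→φ0] = [6, 1, 7, 4]
r4 m[X4→φ3] = [407, 339, 297, 258]
r4 m[X3→φ1] = [336, 1536, 720, 69]
r4 m[X3→φ2] = [4768, 18496, 16200, 927]
r4 m[X3→φ4] = [12516, 55488, 58320, 21321]
r4 m[X3→φ5] = [50064, 55488, 36450, 7107]
r4 m[X11→φ2] = [1, 1, 1, 1]
r5 m[φ0→X8] = [118, 109, 78, 102]
r5 m[φ0→X4] = [273606, 214299, 218118, 150930]
r5 m[φ1→X8] = [18612, 7941, 6453, 4131]
r5 m[φ1→X3] = [1290, 1389, 1840, 1373]
r5 m[φ2→X3] = [21, 24, 18, 23]
r5 m[φ2→X11] = [235548, 258679, 249495, 113231]
r5 m[φ3→X4] = [6, 1, 7, 4]
r5 m[φ4→X3] = [8, 8, 5, 1]
r5 m[φ5→X3] = [2, 8, 8, 3]
r5 m[X8→φ0] = [18612, 7941, 6453, 4131]
r5 m[X8→φ1] = [118, 109, 78, 102]
r5 m[X4→φ0] = [6, 1, 7, 4]
r5 m[X4→φ3] = [407, 339, 297, 258]
r5 m[X3→φ1] = [336, 1536, 720, 69]
r5 m[X3→φ2] = [4768, 18496, 16200, 927]
r5 m[X3→φ4] = [12516, 55488, 58320, 21321]
r5 m[X3→φ5] = [50064, 55488, 36450, 7107]
r5 m[X11→φ2] = [1, 1, 1, 1]
r6 m[φ0→X8] = [118, 109, 78, 102]
r6 m[φ0→X4] = [273606, 214299, 218118, 150930]
r6 m[φ1→X8] = [18612, 7941, 6453, 4131]
r6 m[φ1→X3] = [1290, 1389, 1840, 1373]
r6 m[φ2→X3] = [21, 24, 18, 23]
r6 m[φ2→X11] = [235548, 258679, 249495, 113231]
r6 m[φ3→X4] = [6, 1, 7, 4]
r6 m[φ4→X3] = [8, 8, 5, 1]
r6 m[φ5→X3] = [2, 8, 8, 3]
r6 m[X8→φ0] = [18612, 7941, 6453, 4131]
r6 m[X8→φ1] = [118, 109, 78, 102]
r6 m[X4→φ0] = [6, 1, 7, 4]
r6 m[X4→φ3] = [273606, 214299, 218118, 150930]
r6 m[X3→φ1] = [336, 1536, 720, 69]
r6 m[X3→φ2] = [20640, 88896, 73600, 4119]
r6 m[X3→φ4] = [54180, 266688, 264960, 94737]
r6 m[X3→φ5] = [216720, 266688, 165600, 31579]
r6 m[X11→φ2] = [1, 1, 1, 1]
r7 m[φ0→X8] = [118, 109, 78, 102]
r7 m[φ0→X4] = [273606, 214299, 218118, 150930]
r7 m[φ1→X8] = [18612, 7941, 6453, 4131]
r7 m[φ1→X3] = [1290, 1389, 1840, 1373]
r7 m[φ2→X3] = [21, 24, 18, 23]
r7 m[φ2→X11] = [1104604, 1214095, 1152911, 514871]
r7 m[φ3→X4] = [6, 1, 7, 4]
r7 m[φ4→X3] = [8, 8, 5, 1]
r7 m[φ5→X3] = [2, 8, 8, 3]
r7 m[X8→φ0] = [18612, 7941, 6453, 4131]
r7 m[X8→φ1] = [118, 109, 78, 102]
r7 m[X4→φ0] = [6, 1, 7, 4]
r7 m[X4→φ3] = [273606, 214299, 218118, 150930]
r7 m[X3→φ1] = [336, 1536, 720, 69]
r7 m[X3→φ2] = [20640, 88896, 73600, 4119]
r7 m[X3→φ4] = [54180, 266688, 264960, 94737]
r7 m[X3→φ5] = [216720, 266688, 165600, 31579]
r7 m[X11→φ2] = [1, 1, 1, 1]
r8 m[φ0→X8] = [118, 109, 78, 102]
r8 m[φ0→X4] = [273606, 214299, 218118, 150930]
r8 m[φ1→X8] = [18612, 7941, 6453, 4131]
r8 m[φ1→X3] = [1290, 1389, 1840, 1373]
r8 m[φ2→X3] = [21, 24, 18, 23]
r8 m[φ2→X11] = [1104604, 1214095, 1152911, 514871]
r8 m[φ3→X4] = [6, 1, 7, 4]
r8 m[φ4→X3] = [8, 8, 5, 1]
r8 m[φ5→X3] = [2, 8, 8, 3]
r8 m[X8→φ0] = [18612, 7941, 6453, 4131]
r8 m[X8→φ1] = [118, 109, 78, 102]
r8 m[X4→φ0] = [6, 1, 7, 4]
r8 m[X4→φ3] = [273606, 214299, 218118, 150930]
r8 m[X3→φ1] = [336, 1536, 720, 69]
r8 m[X3→φ2] = [20640, 88896, 73600, 4119]
r8 m[X3→φ4] = [54180, 266688, 264960, 94737]
r8 m[X3→φ5] = [216720, 266688, 165600, 31579]
r8 m[X11→φ2] = [1, 1, 1, 1]
fixed point reached at round 8
b[X11] = ⊗ incoming = [1104604, 1214095, 1152911, 514871]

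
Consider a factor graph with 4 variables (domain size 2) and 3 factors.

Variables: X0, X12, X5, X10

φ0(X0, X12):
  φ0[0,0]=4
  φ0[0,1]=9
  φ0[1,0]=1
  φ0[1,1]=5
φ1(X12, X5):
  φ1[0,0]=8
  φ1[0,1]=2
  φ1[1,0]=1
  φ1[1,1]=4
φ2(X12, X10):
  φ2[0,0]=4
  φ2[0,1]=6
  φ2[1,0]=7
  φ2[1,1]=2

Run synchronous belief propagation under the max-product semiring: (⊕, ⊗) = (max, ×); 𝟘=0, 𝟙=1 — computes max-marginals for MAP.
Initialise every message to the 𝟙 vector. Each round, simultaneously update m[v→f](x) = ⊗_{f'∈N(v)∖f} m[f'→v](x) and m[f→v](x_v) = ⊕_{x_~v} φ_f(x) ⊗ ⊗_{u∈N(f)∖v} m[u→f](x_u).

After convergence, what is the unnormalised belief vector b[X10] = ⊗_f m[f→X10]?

init: all messages = 𝟙 over 2 values
r1 m[φ0→X0] = [9, 5]
r1 m[φ0→X12] = [4, 9]
r1 m[φ1→X12] = [8, 4]
r1 m[φ1→X5] = [8, 4]
r1 m[φ2→X12] = [6, 7]
r1 m[φ2→X10] = [7, 6]
r1 m[X0→φ0] = [1, 1]
r1 m[X12→φ0] = [1, 1]
r1 m[X12→φ1] = [1, 1]
r1 m[X12→φ2] = [1, 1]
r1 m[X5→φ1] = [1, 1]
r1 m[X10→φ2] = [1, 1]
r2 m[φ0→X0] = [9, 5]
r2 m[φ0→X12] = [4, 9]
r2 m[φ1→X12] = [8, 4]
r2 m[φ1→X5] = [8, 4]
r2 m[φ2→X12] = [6, 7]
r2 m[φ2→X10] = [7, 6]
r2 m[X0→φ0] = [1, 1]
r2 m[X12→φ0] = [48, 28]
r2 m[X12→φ1] = [24, 63]
r2 m[X12→φ2] = [32, 36]
r2 m[X5→φ1] = [1, 1]
r2 m[X10→φ2] = [1, 1]
r3 m[φ0→X0] = [252, 140]
r3 m[φ0→X12] = [4, 9]
r3 m[φ1→X12] = [8, 4]
r3 m[φ1→X5] = [192, 252]
r3 m[φ2→X12] = [6, 7]
r3 m[φ2→X10] = [252, 192]
r3 m[X0→φ0] = [1, 1]
r3 m[X12→φ0] = [48, 28]
r3 m[X12→φ1] = [24, 63]
r3 m[X12→φ2] = [32, 36]
r3 m[X5→φ1] = [1, 1]
r3 m[X10→φ2] = [1, 1]
r4 m[φ0→X0] = [252, 140]
r4 m[φ0→X12] = [4, 9]
r4 m[φ1→X12] = [8, 4]
r4 m[φ1→X5] = [192, 252]
r4 m[φ2→X12] = [6, 7]
r4 m[φ2→X10] = [252, 192]
r4 m[X0→φ0] = [1, 1]
r4 m[X12→φ0] = [48, 28]
r4 m[X12→φ1] = [24, 63]
r4 m[X12→φ2] = [32, 36]
r4 m[X5→φ1] = [1, 1]
r4 m[X10→φ2] = [1, 1]
fixed point reached at round 4
b[X10] = ⊗ incoming = [252, 192]

b[X10] = [252, 192]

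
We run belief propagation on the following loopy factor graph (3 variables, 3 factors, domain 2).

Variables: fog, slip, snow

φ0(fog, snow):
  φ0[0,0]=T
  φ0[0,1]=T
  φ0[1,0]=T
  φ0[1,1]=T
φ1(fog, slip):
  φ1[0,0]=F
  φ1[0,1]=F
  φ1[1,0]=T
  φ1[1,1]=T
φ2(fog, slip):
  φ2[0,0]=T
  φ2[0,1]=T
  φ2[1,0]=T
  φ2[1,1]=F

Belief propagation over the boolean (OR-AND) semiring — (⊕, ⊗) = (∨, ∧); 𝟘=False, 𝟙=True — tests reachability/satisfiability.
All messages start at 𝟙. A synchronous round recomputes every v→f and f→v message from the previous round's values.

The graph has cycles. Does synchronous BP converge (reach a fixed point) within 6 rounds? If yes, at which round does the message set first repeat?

init: all messages = 𝟙 over 2 values
r1 m[φ0→fog] = [T, T]
r1 m[φ0→snow] = [T, T]
r1 m[φ1→fog] = [F, T]
r1 m[φ1→slip] = [T, T]
r1 m[φ2→fog] = [T, T]
r1 m[φ2→slip] = [T, T]
r1 m[fog→φ0] = [T, T]
r1 m[fog→φ1] = [T, T]
r1 m[fog→φ2] = [T, T]
r1 m[slip→φ1] = [T, T]
r1 m[slip→φ2] = [T, T]
r1 m[snow→φ0] = [T, T]
r2 m[φ0→fog] = [T, T]
r2 m[φ0→snow] = [T, T]
r2 m[φ1→fog] = [F, T]
r2 m[φ1→slip] = [T, T]
r2 m[φ2→fog] = [T, T]
r2 m[φ2→slip] = [T, T]
r2 m[fog→φ0] = [F, T]
r2 m[fog→φ1] = [T, T]
r2 m[fog→φ2] = [F, T]
r2 m[slip→φ1] = [T, T]
r2 m[slip→φ2] = [T, T]
r2 m[snow→φ0] = [T, T]
r3 m[φ0→fog] = [T, T]
r3 m[φ0→snow] = [T, T]
r3 m[φ1→fog] = [F, T]
r3 m[φ1→slip] = [T, T]
r3 m[φ2→fog] = [T, T]
r3 m[φ2→slip] = [T, F]
r3 m[fog→φ0] = [F, T]
r3 m[fog→φ1] = [T, T]
r3 m[fog→φ2] = [F, T]
r3 m[slip→φ1] = [T, T]
r3 m[slip→φ2] = [T, T]
r3 m[snow→φ0] = [T, T]
r4 m[φ0→fog] = [T, T]
r4 m[φ0→snow] = [T, T]
r4 m[φ1→fog] = [F, T]
r4 m[φ1→slip] = [T, T]
r4 m[φ2→fog] = [T, T]
r4 m[φ2→slip] = [T, F]
r4 m[fog→φ0] = [F, T]
r4 m[fog→φ1] = [T, T]
r4 m[fog→φ2] = [F, T]
r4 m[slip→φ1] = [T, F]
r4 m[slip→φ2] = [T, T]
r4 m[snow→φ0] = [T, T]
r5 m[φ0→fog] = [T, T]
r5 m[φ0→snow] = [T, T]
r5 m[φ1→fog] = [F, T]
r5 m[φ1→slip] = [T, T]
r5 m[φ2→fog] = [T, T]
r5 m[φ2→slip] = [T, F]
r5 m[fog→φ0] = [F, T]
r5 m[fog→φ1] = [T, T]
r5 m[fog→φ2] = [F, T]
r5 m[slip→φ1] = [T, F]
r5 m[slip→φ2] = [T, T]
r5 m[snow→φ0] = [T, T]
fixed point reached at round 5
messages reach a fixed point at round 5

CONVERGED at round 5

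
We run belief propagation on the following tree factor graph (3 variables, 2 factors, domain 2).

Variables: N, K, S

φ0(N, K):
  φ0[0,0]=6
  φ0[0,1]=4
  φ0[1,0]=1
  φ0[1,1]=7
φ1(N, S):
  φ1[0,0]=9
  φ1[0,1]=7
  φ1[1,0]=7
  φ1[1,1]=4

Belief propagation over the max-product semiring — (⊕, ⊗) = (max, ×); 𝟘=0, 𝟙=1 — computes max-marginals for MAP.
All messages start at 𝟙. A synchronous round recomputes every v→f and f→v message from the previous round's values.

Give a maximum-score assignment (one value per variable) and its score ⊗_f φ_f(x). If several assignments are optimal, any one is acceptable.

assignment: (N=0, K=0, S=0); score = 54

init: all messages = 𝟙 over 2 values
r1 m[φ0→N] = [6, 7]
r1 m[φ0→K] = [6, 7]
r1 m[φ1→N] = [9, 7]
r1 m[φ1→S] = [9, 7]
r1 m[N→φ0] = [1, 1]
r1 m[N→φ1] = [1, 1]
r1 m[K→φ0] = [1, 1]
r1 m[S→φ1] = [1, 1]
r2 m[φ0→N] = [6, 7]
r2 m[φ0→K] = [6, 7]
r2 m[φ1→N] = [9, 7]
r2 m[φ1→S] = [9, 7]
r2 m[N→φ0] = [9, 7]
r2 m[N→φ1] = [6, 7]
r2 m[K→φ0] = [1, 1]
r2 m[S→φ1] = [1, 1]
r3 m[φ0→N] = [6, 7]
r3 m[φ0→K] = [54, 49]
r3 m[φ1→N] = [9, 7]
r3 m[φ1→S] = [54, 42]
r3 m[N→φ0] = [9, 7]
r3 m[N→φ1] = [6, 7]
r3 m[K→φ0] = [1, 1]
r3 m[S→φ1] = [1, 1]
r4 m[φ0→N] = [6, 7]
r4 m[φ0→K] = [54, 49]
r4 m[φ1→N] = [9, 7]
r4 m[φ1→S] = [54, 42]
r4 m[N→φ0] = [9, 7]
r4 m[N→φ1] = [6, 7]
r4 m[K→φ0] = [1, 1]
r4 m[S→φ1] = [1, 1]
fixed point reached at round 4
traceback from N: (N=0, K=0, S=0), score=54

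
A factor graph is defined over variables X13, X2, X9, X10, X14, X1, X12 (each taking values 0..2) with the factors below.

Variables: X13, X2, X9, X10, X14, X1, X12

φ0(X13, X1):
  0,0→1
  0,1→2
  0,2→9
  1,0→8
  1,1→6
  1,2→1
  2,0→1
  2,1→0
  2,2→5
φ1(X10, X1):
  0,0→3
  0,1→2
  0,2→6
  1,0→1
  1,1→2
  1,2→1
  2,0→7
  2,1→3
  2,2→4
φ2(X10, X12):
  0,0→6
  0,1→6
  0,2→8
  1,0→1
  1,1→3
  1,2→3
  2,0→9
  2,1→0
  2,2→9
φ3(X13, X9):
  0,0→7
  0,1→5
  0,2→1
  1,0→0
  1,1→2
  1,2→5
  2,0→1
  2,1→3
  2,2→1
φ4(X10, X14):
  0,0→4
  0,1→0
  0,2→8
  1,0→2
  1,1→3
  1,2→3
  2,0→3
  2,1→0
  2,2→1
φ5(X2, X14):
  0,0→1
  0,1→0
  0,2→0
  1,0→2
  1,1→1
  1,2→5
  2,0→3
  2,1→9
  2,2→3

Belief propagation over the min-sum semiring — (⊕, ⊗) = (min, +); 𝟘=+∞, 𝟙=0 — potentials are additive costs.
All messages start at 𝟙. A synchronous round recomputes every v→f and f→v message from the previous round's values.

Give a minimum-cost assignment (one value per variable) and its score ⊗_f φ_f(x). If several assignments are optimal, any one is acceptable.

init: all messages = 𝟙 over 3 values
r1 m[φ0→X13] = [1, 1, 0]
r1 m[φ0→X1] = [1, 0, 1]
r1 m[φ1→X10] = [2, 1, 3]
r1 m[φ1→X1] = [1, 2, 1]
r1 m[φ2→X10] = [6, 1, 0]
r1 m[φ2→X12] = [1, 0, 3]
r1 m[φ3→X13] = [1, 0, 1]
r1 m[φ3→X9] = [0, 2, 1]
r1 m[φ4→X10] = [0, 2, 0]
r1 m[φ4→X14] = [2, 0, 1]
r1 m[φ5→X2] = [0, 1, 3]
r1 m[φ5→X14] = [1, 0, 0]
r1 m[X13→φ0] = [0, 0, 0]
r1 m[X13→φ3] = [0, 0, 0]
r1 m[X2→φ5] = [0, 0, 0]
r1 m[X9→φ3] = [0, 0, 0]
r1 m[X10→φ1] = [0, 0, 0]
r1 m[X10→φ2] = [0, 0, 0]
r1 m[X10→φ4] = [0, 0, 0]
r1 m[X14→φ4] = [0, 0, 0]
r1 m[X14→φ5] = [0, 0, 0]
r1 m[X1→φ0] = [0, 0, 0]
r1 m[X1→φ1] = [0, 0, 0]
r1 m[X12→φ2] = [0, 0, 0]
r2 m[φ0→X13] = [1, 1, 0]
r2 m[φ0→X1] = [1, 0, 1]
r2 m[φ1→X10] = [2, 1, 3]
r2 m[φ1→X1] = [1, 2, 1]
r2 m[φ2→X10] = [6, 1, 0]
r2 m[φ2→X12] = [1, 0, 3]
r2 m[φ3→X13] = [1, 0, 1]
r2 m[φ3→X9] = [0, 2, 1]
r2 m[φ4→X10] = [0, 2, 0]
r2 m[φ4→X14] = [2, 0, 1]
r2 m[φ5→X2] = [0, 1, 3]
r2 m[φ5→X14] = [1, 0, 0]
r2 m[X13→φ0] = [1, 0, 1]
r2 m[X13→φ3] = [1, 1, 0]
r2 m[X2→φ5] = [0, 0, 0]
r2 m[X9→φ3] = [0, 0, 0]
r2 m[X10→φ1] = [6, 3, 0]
r2 m[X10→φ2] = [2, 3, 3]
r2 m[X10→φ4] = [8, 2, 3]
r2 m[X14→φ4] = [1, 0, 0]
r2 m[X14→φ5] = [2, 0, 1]
r2 m[X1→φ0] = [1, 2, 1]
r2 m[X1→φ1] = [1, 0, 1]
r2 m[X12→φ2] = [0, 0, 0]
r3 m[φ0→X13] = [2, 2, 2]
r3 m[φ0→X1] = [2, 1, 1]
r3 m[φ1→X10] = [2, 2, 3]
r3 m[φ1→X1] = [4, 3, 4]
r3 m[φ2→X10] = [6, 1, 0]
r3 m[φ2→X12] = [4, 3, 6]
r3 m[φ3→X13] = [1, 0, 1]
r3 m[φ3→X9] = [1, 3, 1]
r3 m[φ4→X10] = [0, 3, 0]
r3 m[φ4→X14] = [4, 3, 4]
r3 m[φ5→X2] = [0, 1, 4]
r3 m[φ5→X14] = [1, 0, 0]
r3 m[X13→φ0] = [1, 0, 1]
r3 m[X13→φ3] = [1, 1, 0]
r3 m[X2→φ5] = [0, 0, 0]
r3 m[X9→φ3] = [0, 0, 0]
r3 m[X10→φ1] = [6, 3, 0]
r3 m[X10→φ2] = [2, 3, 3]
r3 m[X10→φ4] = [8, 2, 3]
r3 m[X14→φ4] = [1, 0, 0]
r3 m[X14→φ5] = [2, 0, 1]
r3 m[X1→φ0] = [1, 2, 1]
r3 m[X1→φ1] = [1, 0, 1]
r3 m[X12→φ2] = [0, 0, 0]
r4 m[φ0→X13] = [2, 2, 2]
r4 m[φ0→X1] = [2, 1, 1]
r4 m[φ1→X10] = [2, 2, 3]
r4 m[φ1→X1] = [4, 3, 4]
r4 m[φ2→X10] = [6, 1, 0]
r4 m[φ2→X12] = [4, 3, 6]
r4 m[φ3→X13] = [1, 0, 1]
r4 m[φ3→X9] = [1, 3, 1]
r4 m[φ4→X10] = [0, 3, 0]
r4 m[φ4→X14] = [4, 3, 4]
r4 m[φ5→X2] = [0, 1, 4]
r4 m[φ5→X14] = [1, 0, 0]
r4 m[X13→φ0] = [1, 0, 1]
r4 m[X13→φ3] = [2, 2, 2]
r4 m[X2→φ5] = [0, 0, 0]
r4 m[X9→φ3] = [0, 0, 0]
r4 m[X10→φ1] = [6, 4, 0]
r4 m[X10→φ2] = [2, 5, 3]
r4 m[X10→φ4] = [8, 3, 3]
r4 m[X14→φ4] = [1, 0, 0]
r4 m[X14→φ5] = [4, 3, 4]
r4 m[X1→φ0] = [4, 3, 4]
r4 m[X1→φ1] = [2, 1, 1]
r4 m[X12→φ2] = [0, 0, 0]
r5 m[φ0→X13] = [5, 5, 3]
r5 m[φ0→X1] = [2, 1, 1]
r5 m[φ1→X10] = [3, 2, 4]
r5 m[φ1→X1] = [5, 3, 4]
r5 m[φ2→X10] = [6, 1, 0]
r5 m[φ2→X12] = [6, 3, 8]
r5 m[φ3→X13] = [1, 0, 1]
r5 m[φ3→X9] = [2, 4, 3]
r5 m[φ4→X10] = [0, 3, 0]
r5 m[φ4→X14] = [5, 3, 4]
r5 m[φ5→X2] = [3, 4, 7]
r5 m[φ5→X14] = [1, 0, 0]
r5 m[X13→φ0] = [1, 0, 1]
r5 m[X13→φ3] = [2, 2, 2]
r5 m[X2→φ5] = [0, 0, 0]
r5 m[X9→φ3] = [0, 0, 0]
r5 m[X10→φ1] = [6, 4, 0]
r5 m[X10→φ2] = [2, 5, 3]
r5 m[X10→φ4] = [8, 3, 3]
r5 m[X14→φ4] = [1, 0, 0]
r5 m[X14→φ5] = [4, 3, 4]
r5 m[X1→φ0] = [4, 3, 4]
r5 m[X1→φ1] = [2, 1, 1]
r5 m[X12→φ2] = [0, 0, 0]
r6 m[φ0→X13] = [5, 5, 3]
r6 m[φ0→X1] = [2, 1, 1]
r6 m[φ1→X10] = [3, 2, 4]
r6 m[φ1→X1] = [5, 3, 4]
r6 m[φ2→X10] = [6, 1, 0]
r6 m[φ2→X12] = [6, 3, 8]
r6 m[φ3→X13] = [1, 0, 1]
r6 m[φ3→X9] = [2, 4, 3]
r6 m[φ4→X10] = [0, 3, 0]
r6 m[φ4→X14] = [5, 3, 4]
r6 m[φ5→X2] = [3, 4, 7]
r6 m[φ5→X14] = [1, 0, 0]
r6 m[X13→φ0] = [1, 0, 1]
r6 m[X13→φ3] = [5, 5, 3]
r6 m[X2→φ5] = [0, 0, 0]
r6 m[X9→φ3] = [0, 0, 0]
r6 m[X10→φ1] = [6, 4, 0]
r6 m[X10→φ2] = [3, 5, 4]
r6 m[X10→φ4] = [9, 3, 4]
r6 m[X14→φ4] = [1, 0, 0]
r6 m[X14→φ5] = [5, 3, 4]
r6 m[X1→φ0] = [5, 3, 4]
r6 m[X1→φ1] = [2, 1, 1]
r6 m[X12→φ2] = [0, 0, 0]
r7 m[φ0→X13] = [5, 5, 3]
r7 m[φ0→X1] = [2, 1, 1]
r7 m[φ1→X10] = [3, 2, 4]
r7 m[φ1→X1] = [5, 3, 4]
r7 m[φ2→X10] = [6, 1, 0]
r7 m[φ2→X12] = [6, 4, 8]
r7 m[φ3→X13] = [1, 0, 1]
r7 m[φ3→X9] = [4, 6, 4]
r7 m[φ4→X10] = [0, 3, 0]
r7 m[φ4→X14] = [5, 4, 5]
r7 m[φ5→X2] = [3, 4, 7]
r7 m[φ5→X14] = [1, 0, 0]
r7 m[X13→φ0] = [1, 0, 1]
r7 m[X13→φ3] = [5, 5, 3]
r7 m[X2→φ5] = [0, 0, 0]
r7 m[X9→φ3] = [0, 0, 0]
r7 m[X10→φ1] = [6, 4, 0]
r7 m[X10→φ2] = [3, 5, 4]
r7 m[X10→φ4] = [9, 3, 4]
r7 m[X14→φ4] = [1, 0, 0]
r7 m[X14→φ5] = [5, 3, 4]
r7 m[X1→φ0] = [5, 3, 4]
r7 m[X1→φ1] = [2, 1, 1]
r7 m[X12→φ2] = [0, 0, 0]
r8 m[φ0→X13] = [5, 5, 3]
r8 m[φ0→X1] = [2, 1, 1]
r8 m[φ1→X10] = [3, 2, 4]
r8 m[φ1→X1] = [5, 3, 4]
r8 m[φ2→X10] = [6, 1, 0]
r8 m[φ2→X12] = [6, 4, 8]
r8 m[φ3→X13] = [1, 0, 1]
r8 m[φ3→X9] = [4, 6, 4]
r8 m[φ4→X10] = [0, 3, 0]
r8 m[φ4→X14] = [5, 4, 5]
r8 m[φ5→X2] = [3, 4, 7]
r8 m[φ5→X14] = [1, 0, 0]
r8 m[X13→φ0] = [1, 0, 1]
r8 m[X13→φ3] = [5, 5, 3]
r8 m[X2→φ5] = [0, 0, 0]
r8 m[X9→φ3] = [0, 0, 0]
r8 m[X10→φ1] = [6, 4, 0]
r8 m[X10→φ2] = [3, 5, 4]
r8 m[X10→φ4] = [9, 3, 4]
r8 m[X14→φ4] = [1, 0, 0]
r8 m[X14→φ5] = [5, 4, 5]
r8 m[X1→φ0] = [5, 3, 4]
r8 m[X1→φ1] = [2, 1, 1]
r8 m[X12→φ2] = [0, 0, 0]
r9 m[φ0→X13] = [5, 5, 3]
r9 m[φ0→X1] = [2, 1, 1]
r9 m[φ1→X10] = [3, 2, 4]
r9 m[φ1→X1] = [5, 3, 4]
r9 m[φ2→X10] = [6, 1, 0]
r9 m[φ2→X12] = [6, 4, 8]
r9 m[φ3→X13] = [1, 0, 1]
r9 m[φ3→X9] = [4, 6, 4]
r9 m[φ4→X10] = [0, 3, 0]
r9 m[φ4→X14] = [5, 4, 5]
r9 m[φ5→X2] = [4, 5, 8]
r9 m[φ5→X14] = [1, 0, 0]
r9 m[X13→φ0] = [1, 0, 1]
r9 m[X13→φ3] = [5, 5, 3]
r9 m[X2→φ5] = [0, 0, 0]
r9 m[X9→φ3] = [0, 0, 0]
r9 m[X10→φ1] = [6, 4, 0]
r9 m[X10→φ2] = [3, 5, 4]
r9 m[X10→φ4] = [9, 3, 4]
r9 m[X14→φ4] = [1, 0, 0]
r9 m[X14→φ5] = [5, 4, 5]
r9 m[X1→φ0] = [5, 3, 4]
r9 m[X1→φ1] = [2, 1, 1]
r9 m[X12→φ2] = [0, 0, 0]
r10 m[φ0→X13] = [5, 5, 3]
r10 m[φ0→X1] = [2, 1, 1]
r10 m[φ1→X10] = [3, 2, 4]
r10 m[φ1→X1] = [5, 3, 4]
r10 m[φ2→X10] = [6, 1, 0]
r10 m[φ2→X12] = [6, 4, 8]
r10 m[φ3→X13] = [1, 0, 1]
r10 m[φ3→X9] = [4, 6, 4]
r10 m[φ4→X10] = [0, 3, 0]
r10 m[φ4→X14] = [5, 4, 5]
r10 m[φ5→X2] = [4, 5, 8]
r10 m[φ5→X14] = [1, 0, 0]
r10 m[X13→φ0] = [1, 0, 1]
r10 m[X13→φ3] = [5, 5, 3]
r10 m[X2→φ5] = [0, 0, 0]
r10 m[X9→φ3] = [0, 0, 0]
r10 m[X10→φ1] = [6, 4, 0]
r10 m[X10→φ2] = [3, 5, 4]
r10 m[X10→φ4] = [9, 3, 4]
r10 m[X14→φ4] = [1, 0, 0]
r10 m[X14→φ5] = [5, 4, 5]
r10 m[X1→φ0] = [5, 3, 4]
r10 m[X1→φ1] = [2, 1, 1]
r10 m[X12→φ2] = [0, 0, 0]
fixed point reached at round 10
traceback from X13: (X13=2, X2=0, X9=0, X10=2, X14=1, X1=1, X12=1), score=4

assignment: (X13=2, X2=0, X9=0, X10=2, X14=1, X1=1, X12=1); score = 4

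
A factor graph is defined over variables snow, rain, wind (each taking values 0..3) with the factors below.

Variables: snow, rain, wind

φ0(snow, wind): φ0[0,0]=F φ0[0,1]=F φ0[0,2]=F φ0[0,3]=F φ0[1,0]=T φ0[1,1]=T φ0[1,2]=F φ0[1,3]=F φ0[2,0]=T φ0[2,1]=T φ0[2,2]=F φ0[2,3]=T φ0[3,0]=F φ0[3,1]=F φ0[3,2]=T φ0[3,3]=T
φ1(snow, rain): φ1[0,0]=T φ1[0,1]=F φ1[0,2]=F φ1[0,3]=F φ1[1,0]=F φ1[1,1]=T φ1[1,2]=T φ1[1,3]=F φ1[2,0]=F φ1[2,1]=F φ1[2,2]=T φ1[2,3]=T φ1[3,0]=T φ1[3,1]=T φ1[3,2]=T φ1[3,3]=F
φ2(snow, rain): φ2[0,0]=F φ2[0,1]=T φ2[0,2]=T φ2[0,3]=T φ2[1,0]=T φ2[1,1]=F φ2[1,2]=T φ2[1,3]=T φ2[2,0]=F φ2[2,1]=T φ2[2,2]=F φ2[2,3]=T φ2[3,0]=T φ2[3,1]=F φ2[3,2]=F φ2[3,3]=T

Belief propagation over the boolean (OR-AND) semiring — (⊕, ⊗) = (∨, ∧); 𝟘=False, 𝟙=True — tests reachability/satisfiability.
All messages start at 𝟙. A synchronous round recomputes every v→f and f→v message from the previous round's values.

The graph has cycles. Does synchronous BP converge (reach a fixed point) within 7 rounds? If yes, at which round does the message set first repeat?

CONVERGED at round 3

init: all messages = 𝟙 over 4 values
r1 m[φ0→snow] = [F, T, T, T]
r1 m[φ0→wind] = [T, T, T, T]
r1 m[φ1→snow] = [T, T, T, T]
r1 m[φ1→rain] = [T, T, T, T]
r1 m[φ2→snow] = [T, T, T, T]
r1 m[φ2→rain] = [T, T, T, T]
r1 m[snow→φ0] = [T, T, T, T]
r1 m[snow→φ1] = [T, T, T, T]
r1 m[snow→φ2] = [T, T, T, T]
r1 m[rain→φ1] = [T, T, T, T]
r1 m[rain→φ2] = [T, T, T, T]
r1 m[wind→φ0] = [T, T, T, T]
r2 m[φ0→snow] = [F, T, T, T]
r2 m[φ0→wind] = [T, T, T, T]
r2 m[φ1→snow] = [T, T, T, T]
r2 m[φ1→rain] = [T, T, T, T]
r2 m[φ2→snow] = [T, T, T, T]
r2 m[φ2→rain] = [T, T, T, T]
r2 m[snow→φ0] = [T, T, T, T]
r2 m[snow→φ1] = [F, T, T, T]
r2 m[snow→φ2] = [F, T, T, T]
r2 m[rain→φ1] = [T, T, T, T]
r2 m[rain→φ2] = [T, T, T, T]
r2 m[wind→φ0] = [T, T, T, T]
r3 m[φ0→snow] = [F, T, T, T]
r3 m[φ0→wind] = [T, T, T, T]
r3 m[φ1→snow] = [T, T, T, T]
r3 m[φ1→rain] = [T, T, T, T]
r3 m[φ2→snow] = [T, T, T, T]
r3 m[φ2→rain] = [T, T, T, T]
r3 m[snow→φ0] = [T, T, T, T]
r3 m[snow→φ1] = [F, T, T, T]
r3 m[snow→φ2] = [F, T, T, T]
r3 m[rain→φ1] = [T, T, T, T]
r3 m[rain→φ2] = [T, T, T, T]
r3 m[wind→φ0] = [T, T, T, T]
fixed point reached at round 3
messages reach a fixed point at round 3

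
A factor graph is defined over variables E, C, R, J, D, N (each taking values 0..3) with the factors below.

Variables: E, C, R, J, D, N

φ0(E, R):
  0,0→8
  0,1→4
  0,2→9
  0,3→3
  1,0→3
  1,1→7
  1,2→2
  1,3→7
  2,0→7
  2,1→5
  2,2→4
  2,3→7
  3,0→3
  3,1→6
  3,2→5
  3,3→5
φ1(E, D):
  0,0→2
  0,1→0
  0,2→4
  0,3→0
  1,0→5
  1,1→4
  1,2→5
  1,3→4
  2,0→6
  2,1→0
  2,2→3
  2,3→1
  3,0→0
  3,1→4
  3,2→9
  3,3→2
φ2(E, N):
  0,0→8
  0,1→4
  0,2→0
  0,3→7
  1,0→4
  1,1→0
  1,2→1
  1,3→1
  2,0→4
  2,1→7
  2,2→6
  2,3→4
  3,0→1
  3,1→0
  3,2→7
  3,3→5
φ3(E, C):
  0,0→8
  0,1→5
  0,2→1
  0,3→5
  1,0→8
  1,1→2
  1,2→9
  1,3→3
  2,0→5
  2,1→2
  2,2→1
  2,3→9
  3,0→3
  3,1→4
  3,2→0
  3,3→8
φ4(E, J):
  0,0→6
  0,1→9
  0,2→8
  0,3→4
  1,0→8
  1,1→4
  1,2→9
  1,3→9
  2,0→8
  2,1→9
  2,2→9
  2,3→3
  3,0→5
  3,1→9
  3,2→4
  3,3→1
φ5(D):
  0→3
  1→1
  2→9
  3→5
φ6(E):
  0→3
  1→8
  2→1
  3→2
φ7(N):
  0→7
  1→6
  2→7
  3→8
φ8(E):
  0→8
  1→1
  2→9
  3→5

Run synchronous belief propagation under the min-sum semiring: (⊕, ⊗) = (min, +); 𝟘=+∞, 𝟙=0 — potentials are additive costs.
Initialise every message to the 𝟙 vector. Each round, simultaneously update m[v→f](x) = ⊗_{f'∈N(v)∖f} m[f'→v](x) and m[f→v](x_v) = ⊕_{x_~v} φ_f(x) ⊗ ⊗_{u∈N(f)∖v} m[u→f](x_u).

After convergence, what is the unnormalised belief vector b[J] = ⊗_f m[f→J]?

b[J] = [24, 28, 23, 20]

init: all messages = 𝟙 over 4 values
r1 m[φ0→E] = [3, 2, 4, 3]
r1 m[φ0→R] = [3, 4, 2, 3]
r1 m[φ1→E] = [0, 4, 0, 0]
r1 m[φ1→D] = [0, 0, 3, 0]
r1 m[φ2→E] = [0, 0, 4, 0]
r1 m[φ2→N] = [1, 0, 0, 1]
r1 m[φ3→E] = [1, 2, 1, 0]
r1 m[φ3→C] = [3, 2, 0, 3]
r1 m[φ4→E] = [4, 4, 3, 1]
r1 m[φ4→J] = [5, 4, 4, 1]
r1 m[φ5→D] = [3, 1, 9, 5]
r1 m[φ6→E] = [3, 8, 1, 2]
r1 m[φ7→N] = [7, 6, 7, 8]
r1 m[φ8→E] = [8, 1, 9, 5]
r1 m[E→φ0] = [0, 0, 0, 0]
r1 m[E→φ1] = [0, 0, 0, 0]
r1 m[E→φ2] = [0, 0, 0, 0]
r1 m[E→φ3] = [0, 0, 0, 0]
r1 m[E→φ4] = [0, 0, 0, 0]
r1 m[E→φ6] = [0, 0, 0, 0]
r1 m[E→φ8] = [0, 0, 0, 0]
r1 m[C→φ3] = [0, 0, 0, 0]
r1 m[R→φ0] = [0, 0, 0, 0]
r1 m[J→φ4] = [0, 0, 0, 0]
r1 m[D→φ1] = [0, 0, 0, 0]
r1 m[D→φ5] = [0, 0, 0, 0]
r1 m[N→φ2] = [0, 0, 0, 0]
r1 m[N→φ7] = [0, 0, 0, 0]
r2 m[φ0→E] = [3, 2, 4, 3]
r2 m[φ0→R] = [3, 4, 2, 3]
r2 m[φ1→E] = [0, 4, 0, 0]
r2 m[φ1→D] = [0, 0, 3, 0]
r2 m[φ2→E] = [0, 0, 4, 0]
r2 m[φ2→N] = [1, 0, 0, 1]
r2 m[φ3→E] = [1, 2, 1, 0]
r2 m[φ3→C] = [3, 2, 0, 3]
r2 m[φ4→E] = [4, 4, 3, 1]
r2 m[φ4→J] = [5, 4, 4, 1]
r2 m[φ5→D] = [3, 1, 9, 5]
r2 m[φ6→E] = [3, 8, 1, 2]
r2 m[φ7→N] = [7, 6, 7, 8]
r2 m[φ8→E] = [8, 1, 9, 5]
r2 m[E→φ0] = [16, 19, 18, 8]
r2 m[E→φ1] = [19, 17, 22, 11]
r2 m[E→φ2] = [19, 21, 18, 11]
r2 m[E→φ3] = [18, 19, 21, 11]
r2 m[E→φ4] = [15, 17, 19, 10]
r2 m[E→φ6] = [16, 13, 21, 9]
r2 m[E→φ8] = [11, 20, 13, 6]
r2 m[C→φ3] = [0, 0, 0, 0]
r2 m[R→φ0] = [0, 0, 0, 0]
r2 m[J→φ4] = [0, 0, 0, 0]
r2 m[D→φ1] = [3, 1, 9, 5]
r2 m[D→φ5] = [0, 0, 3, 0]
r2 m[N→φ2] = [7, 6, 7, 8]
r2 m[N→φ7] = [1, 0, 0, 1]
r3 m[φ0→E] = [3, 2, 4, 3]
r3 m[φ0→R] = [11, 14, 13, 13]
r3 m[φ1→E] = [1, 5, 1, 3]
r3 m[φ1→D] = [11, 15, 20, 13]
r3 m[φ2→E] = [7, 6, 11, 6]
r3 m[φ2→N] = [12, 11, 18, 16]
r3 m[φ3→E] = [1, 2, 1, 0]
r3 m[φ3→C] = [14, 15, 11, 19]
r3 m[φ4→E] = [4, 4, 3, 1]
r3 m[φ4→J] = [15, 19, 14, 11]
r3 m[φ5→D] = [3, 1, 9, 5]
r3 m[φ6→E] = [3, 8, 1, 2]
r3 m[φ7→N] = [7, 6, 7, 8]
r3 m[φ8→E] = [8, 1, 9, 5]
r3 m[E→φ0] = [16, 19, 18, 8]
r3 m[E→φ1] = [19, 17, 22, 11]
r3 m[E→φ2] = [19, 21, 18, 11]
r3 m[E→φ3] = [18, 19, 21, 11]
r3 m[E→φ4] = [15, 17, 19, 10]
r3 m[E→φ6] = [16, 13, 21, 9]
r3 m[E→φ8] = [11, 20, 13, 6]
r3 m[C→φ3] = [0, 0, 0, 0]
r3 m[R→φ0] = [0, 0, 0, 0]
r3 m[J→φ4] = [0, 0, 0, 0]
r3 m[D→φ1] = [3, 1, 9, 5]
r3 m[D→φ5] = [0, 0, 3, 0]
r3 m[N→φ2] = [7, 6, 7, 8]
r3 m[N→φ7] = [1, 0, 0, 1]
r4 m[φ0→E] = [3, 2, 4, 3]
r4 m[φ0→R] = [11, 14, 13, 13]
r4 m[φ1→E] = [1, 5, 1, 3]
r4 m[φ1→D] = [11, 15, 20, 13]
r4 m[φ2→E] = [7, 6, 11, 6]
r4 m[φ2→N] = [12, 11, 18, 16]
r4 m[φ3→E] = [1, 2, 1, 0]
r4 m[φ3→C] = [14, 15, 11, 19]
r4 m[φ4→E] = [4, 4, 3, 1]
r4 m[φ4→J] = [15, 19, 14, 11]
r4 m[φ5→D] = [3, 1, 9, 5]
r4 m[φ6→E] = [3, 8, 1, 2]
r4 m[φ7→N] = [7, 6, 7, 8]
r4 m[φ8→E] = [8, 1, 9, 5]
r4 m[E→φ0] = [24, 26, 26, 17]
r4 m[E→φ1] = [26, 23, 29, 17]
r4 m[E→φ2] = [20, 22, 19, 14]
r4 m[E→φ3] = [26, 26, 29, 20]
r4 m[E→φ4] = [23, 24, 27, 19]
r4 m[E→φ6] = [24, 20, 29, 18]
r4 m[E→φ8] = [19, 27, 21, 15]
r4 m[C→φ3] = [0, 0, 0, 0]
r4 m[R→φ0] = [0, 0, 0, 0]
r4 m[J→φ4] = [0, 0, 0, 0]
r4 m[D→φ1] = [3, 1, 9, 5]
r4 m[D→φ5] = [11, 15, 20, 13]
r4 m[N→φ2] = [7, 6, 7, 8]
r4 m[N→φ7] = [12, 11, 18, 16]
r5 m[φ0→E] = [3, 2, 4, 3]
r5 m[φ0→R] = [20, 23, 22, 22]
r5 m[φ1→E] = [1, 5, 1, 3]
r5 m[φ1→D] = [17, 21, 26, 19]
r5 m[φ2→E] = [7, 6, 11, 6]
r5 m[φ2→N] = [15, 14, 20, 19]
r5 m[φ3→E] = [1, 2, 1, 0]
r5 m[φ3→C] = [23, 24, 20, 28]
r5 m[φ4→E] = [4, 4, 3, 1]
r5 m[φ4→J] = [24, 28, 23, 20]
r5 m[φ5→D] = [3, 1, 9, 5]
r5 m[φ6→E] = [3, 8, 1, 2]
r5 m[φ7→N] = [7, 6, 7, 8]
r5 m[φ8→E] = [8, 1, 9, 5]
r5 m[E→φ0] = [24, 26, 26, 17]
r5 m[E→φ1] = [26, 23, 29, 17]
r5 m[E→φ2] = [20, 22, 19, 14]
r5 m[E→φ3] = [26, 26, 29, 20]
r5 m[E→φ4] = [23, 24, 27, 19]
r5 m[E→φ6] = [24, 20, 29, 18]
r5 m[E→φ8] = [19, 27, 21, 15]
r5 m[C→φ3] = [0, 0, 0, 0]
r5 m[R→φ0] = [0, 0, 0, 0]
r5 m[J→φ4] = [0, 0, 0, 0]
r5 m[D→φ1] = [3, 1, 9, 5]
r5 m[D→φ5] = [11, 15, 20, 13]
r5 m[N→φ2] = [7, 6, 7, 8]
r5 m[N→φ7] = [12, 11, 18, 16]
r6 m[φ0→E] = [3, 2, 4, 3]
r6 m[φ0→R] = [20, 23, 22, 22]
r6 m[φ1→E] = [1, 5, 1, 3]
r6 m[φ1→D] = [17, 21, 26, 19]
r6 m[φ2→E] = [7, 6, 11, 6]
r6 m[φ2→N] = [15, 14, 20, 19]
r6 m[φ3→E] = [1, 2, 1, 0]
r6 m[φ3→C] = [23, 24, 20, 28]
r6 m[φ4→E] = [4, 4, 3, 1]
r6 m[φ4→J] = [24, 28, 23, 20]
r6 m[φ5→D] = [3, 1, 9, 5]
r6 m[φ6→E] = [3, 8, 1, 2]
r6 m[φ7→N] = [7, 6, 7, 8]
r6 m[φ8→E] = [8, 1, 9, 5]
r6 m[E→φ0] = [24, 26, 26, 17]
r6 m[E→φ1] = [26, 23, 29, 17]
r6 m[E→φ2] = [20, 22, 19, 14]
r6 m[E→φ3] = [26, 26, 29, 20]
r6 m[E→φ4] = [23, 24, 27, 19]
r6 m[E→φ6] = [24, 20, 29, 18]
r6 m[E→φ8] = [19, 27, 21, 15]
r6 m[C→φ3] = [0, 0, 0, 0]
r6 m[R→φ0] = [0, 0, 0, 0]
r6 m[J→φ4] = [0, 0, 0, 0]
r6 m[D→φ1] = [3, 1, 9, 5]
r6 m[D→φ5] = [17, 21, 26, 19]
r6 m[N→φ2] = [7, 6, 7, 8]
r6 m[N→φ7] = [15, 14, 20, 19]
r7 m[φ0→E] = [3, 2, 4, 3]
r7 m[φ0→R] = [20, 23, 22, 22]
r7 m[φ1→E] = [1, 5, 1, 3]
r7 m[φ1→D] = [17, 21, 26, 19]
r7 m[φ2→E] = [7, 6, 11, 6]
r7 m[φ2→N] = [15, 14, 20, 19]
r7 m[φ3→E] = [1, 2, 1, 0]
r7 m[φ3→C] = [23, 24, 20, 28]
r7 m[φ4→E] = [4, 4, 3, 1]
r7 m[φ4→J] = [24, 28, 23, 20]
r7 m[φ5→D] = [3, 1, 9, 5]
r7 m[φ6→E] = [3, 8, 1, 2]
r7 m[φ7→N] = [7, 6, 7, 8]
r7 m[φ8→E] = [8, 1, 9, 5]
r7 m[E→φ0] = [24, 26, 26, 17]
r7 m[E→φ1] = [26, 23, 29, 17]
r7 m[E→φ2] = [20, 22, 19, 14]
r7 m[E→φ3] = [26, 26, 29, 20]
r7 m[E→φ4] = [23, 24, 27, 19]
r7 m[E→φ6] = [24, 20, 29, 18]
r7 m[E→φ8] = [19, 27, 21, 15]
r7 m[C→φ3] = [0, 0, 0, 0]
r7 m[R→φ0] = [0, 0, 0, 0]
r7 m[J→φ4] = [0, 0, 0, 0]
r7 m[D→φ1] = [3, 1, 9, 5]
r7 m[D→φ5] = [17, 21, 26, 19]
r7 m[N→φ2] = [7, 6, 7, 8]
r7 m[N→φ7] = [15, 14, 20, 19]
fixed point reached at round 7
b[J] = ⊗ incoming = [24, 28, 23, 20]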